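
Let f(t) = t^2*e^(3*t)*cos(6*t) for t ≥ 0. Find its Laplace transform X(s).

X(s) = 2*(s - 3)*(s^2 - 6*s - 99)/(s^2 - 6*s + 45)^3

L{cos(6t)} = s/(s^2 + 36).
Multiplying by e^(3t) shifts s → s - 3, so L{e^(3*t)*cos(6*t)} = (s - 3)/((s - 3)^2 + 36).
Then apply L{t^2·g(t)} = (-1)^2 d^2/ds^2[G(s)] with G(s) = (s - 3)/((s - 3)^2 + 36):
differentiating 2 times and applying the sign gives 2*(s - 3)*(s^2 - 6*s - 99)/(s^2 - 6*s + 45)^3.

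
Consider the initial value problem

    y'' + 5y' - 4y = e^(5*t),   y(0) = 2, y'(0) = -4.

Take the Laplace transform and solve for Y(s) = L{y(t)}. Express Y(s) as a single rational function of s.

Apply the Laplace transform to the equation.
Using L{y''} = s^2 Y - s·y(0) - y'(0) and L{y'} = sY - y(0), with y(0) = 2, y'(0) = -4, the left side becomes (s^2 + 5*s - 4)Y - (2*s + 6).
The right side is L{e^(5*t)} = 1/(s - 5).
So (s^2 + 5*s - 4)Y = 1/(s - 5) + (2*s + 6).
Solve for Y(s) and write it as one ratio of polynomials.

Y(s) = (2*s^2 - 4*s - 29)/(s^3 - 29*s + 20)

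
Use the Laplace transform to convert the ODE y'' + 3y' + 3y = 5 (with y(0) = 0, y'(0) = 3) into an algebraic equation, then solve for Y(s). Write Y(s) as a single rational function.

Y(s) = (3*s + 5)/(s^3 + 3*s^2 + 3*s)

Laplace-transform each side.
The derivative rules (L{y''} = s^2 Y - s·y(0) - y'(0) and L{y'} = sY - y(0), with y(0) = 0, y'(0) = 3) turn the left side into (s^2 + 3*s + 3)Y - (3).
The right side is L{5} = 5/s.
So (s^2 + 3*s + 3)Y = 5/s + (3).
Isolate Y and clear denominators.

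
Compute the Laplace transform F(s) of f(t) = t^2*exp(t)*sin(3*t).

L{sin(3t)} = 3/(s^2 + 9).
Multiplying by e^(t) shifts s → s - 1, so L{exp(t)*sin(3*t)} = 3/((s - 1)^2 + 9).
Then apply L{t^2·g(t)} = (-1)^2 d^2/ds^2[G(s)] with G(s) = 3/((s - 1)^2 + 9):
differentiating 2 times and applying the sign gives 18*(s^2 - 2*s - 2)/(s^2 - 2*s + 10)^3.

F(s) = 18*(s^2 - 2*s - 2)/(s^2 - 2*s + 10)^3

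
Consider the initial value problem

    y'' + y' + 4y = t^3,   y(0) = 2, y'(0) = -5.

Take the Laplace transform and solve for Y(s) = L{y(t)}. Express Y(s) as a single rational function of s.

Y(s) = (2*s^5 - 3*s^4 + 6)/(s^6 + s^5 + 4*s^4)

Apply the Laplace transform to the equation.
The derivative rules (L{y''} = s^2 Y - s·y(0) - y'(0) and L{y'} = sY - y(0), with y(0) = 2, y'(0) = -5) turn the left side into (s^2 + s + 4)Y - (2*s - 3).
The right side is L{t^3} = 6/s^4.
So (s^2 + s + 4)Y = 6/s^4 + (2*s - 3).
Solve for Y(s) and write it as one ratio of polynomials.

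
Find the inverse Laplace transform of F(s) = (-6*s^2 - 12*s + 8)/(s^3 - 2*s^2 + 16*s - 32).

Factor the denominator: s^3 - 2*s^2 + 16*s - 32 = (s - 2)*(s^2 + 16).
Partial fraction decomposition gives [-2/(s - 2)] + [-4*s/(s^2 + 16)] + [-20/(s^2 + 16)].
Invert each term: -2/(s - 2) ↔ -2e^(2t); -4·s/(s^2 + 16) ↔ -4cos(4t); -5·4/(s^2 + 16) ↔ -5sin(4t).

-2*exp(2*t) - 5*sin(4*t) - 4*cos(4*t)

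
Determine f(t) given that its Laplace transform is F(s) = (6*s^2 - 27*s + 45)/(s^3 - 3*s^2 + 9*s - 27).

f(t) = exp(3*t) - 4*sin(3*t) + 5*cos(3*t)

Factor the denominator: s^3 - 3*s^2 + 9*s - 27 = (s - 3)*(s^2 + 9).
Partial fraction decomposition gives [1/(s - 3)] + [5*s/(s^2 + 9)] + [-12/(s^2 + 9)].
Invert each term: 1/(s - 3) ↔ e^(3t); 5·s/(s^2 + 9) ↔ 5cos(3t); -4·3/(s^2 + 9) ↔ -4sin(3t).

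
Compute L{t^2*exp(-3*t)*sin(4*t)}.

L{sin(4t)} = 4/(s^2 + 16).
Multiplying by e^(-3t) shifts s → s + 3, so L{exp(-3*t)*sin(4*t)} = 4/((s + 3)^2 + 16).
Then apply L{t^2·g(t)} = (-1)^2 d^2/ds^2[G(s)] with G(s) = 4/((s + 3)^2 + 16):
differentiating 2 times and applying the sign gives 8*(3*s^2 + 18*s + 11)/(s^2 + 6*s + 25)^3.

8*(3*s^2 + 18*s + 11)/(s^2 + 6*s + 25)^3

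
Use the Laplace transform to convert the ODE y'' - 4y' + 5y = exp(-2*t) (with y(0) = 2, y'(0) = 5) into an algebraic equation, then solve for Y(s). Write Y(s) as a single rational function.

Y(s) = (2*s^2 + s - 5)/(s^3 - 2*s^2 - 3*s + 10)

Apply the Laplace transform to the equation.
With L{y''} = s^2 Y - s·y(0) - y'(0) and L{y'} = sY - y(0), with y(0) = 2, y'(0) = 5: the LHS transforms to (s^2 - 4*s + 5)Y - (2*s - 3).
The right side is L{exp(-2*t)} = 1/(s + 2).
So (s^2 - 4*s + 5)Y = 1/(s + 2) + (2*s - 3).
Isolate Y and clear denominators.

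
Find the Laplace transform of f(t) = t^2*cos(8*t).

2*s*(s^2 - 192)/(s^2 + 64)^3

L{cos(8t)} = s/(s^2 + 64).
Then apply L{t^2·g(t)} = (-1)^2 d^2/ds^2[H(s)] with H(s) = s/(s^2 + 64):
differentiating 2 times and applying the sign gives 2*s*(s^2 - 192)/(s^2 + 64)^3.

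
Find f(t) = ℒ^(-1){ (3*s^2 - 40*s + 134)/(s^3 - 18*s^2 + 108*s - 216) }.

Factor the denominator: s^3 - 18*s^2 + 108*s - 216 = (s - 6)^3.
Partial fraction decomposition gives [3/(s - 6)] + [-4/(s - 6)^2] + [2/(s - 6)^3].
Invert each term: 3/(s - 6) ↔ 3e^(6t); -4/(s - 6)^2 ↔ -4t·e^(6t); 2/(s - 6)^3 ↔ (1)t^2·e^(6t).

f(t) = t^2*exp(6*t) - 4*t*exp(6*t) + 3*exp(6*t)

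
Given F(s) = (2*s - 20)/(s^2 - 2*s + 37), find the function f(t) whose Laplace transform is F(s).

f(t) = -3*exp(t)*sin(6*t) + 2*exp(t)*cos(6*t)

Complete the square in the denominator: s^2 - 2*s + 37 = (s - 1)^2 + 6^2.
Split the numerator to match: 2*s - 20 = 2·(s - 1) - 3·6.
Invert each term: 2·(s - 1)/((s - 1)^2 + 36) ↔ 2e^(t)cos(6t); -3·6/((s - 1)^2 + 36) ↔ -3e^(t)sin(6t).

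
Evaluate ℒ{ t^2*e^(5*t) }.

L{e^(5t)} = 1/(s - 5).
Then apply L{t^2·g(t)} = (-1)^2 d^2/ds^2[G(s)] with G(s) = 1/(s - 5):
differentiating 2 times and applying the sign gives 2/(s - 5)^3.

2/(s - 5)^3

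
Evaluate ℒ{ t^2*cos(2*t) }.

2*s*(s^2 - 12)/(s^2 + 4)^3

L{cos(2t)} = s/(s^2 + 4).
Then apply L{t^2·g(t)} = (-1)^2 d^2/ds^2[G(s)] with G(s) = s/(s^2 + 4):
differentiating 2 times and applying the sign gives 2*s*(s^2 - 12)/(s^2 + 4)^3.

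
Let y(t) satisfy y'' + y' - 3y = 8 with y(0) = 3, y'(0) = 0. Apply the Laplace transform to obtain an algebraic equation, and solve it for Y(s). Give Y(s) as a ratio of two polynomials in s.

Laplace-transform each side.
The derivative rules (L{y''} = s^2 Y - s·y(0) - y'(0) and L{y'} = sY - y(0), with y(0) = 3, y'(0) = 0) turn the left side into (s^2 + s - 3)Y - (3*s + 3).
The right side is L{8} = 8/s.
So (s^2 + s - 3)Y = 8/s + (3*s + 3).
Isolate Y and clear denominators.

Y(s) = (3*s^2 + 3*s + 8)/(s^3 + s^2 - 3*s)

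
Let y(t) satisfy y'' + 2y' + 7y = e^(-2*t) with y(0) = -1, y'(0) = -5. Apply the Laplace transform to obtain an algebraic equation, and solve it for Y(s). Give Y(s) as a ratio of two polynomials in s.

Y(s) = (-s^2 - 9*s - 13)/(s^3 + 4*s^2 + 11*s + 14)

Transform both sides with L{·}.
Using L{y''} = s^2 Y - s·y(0) - y'(0) and L{y'} = sY - y(0), with y(0) = -1, y'(0) = -5, the left side becomes (s^2 + 2*s + 7)Y - (-s - 7).
The right side is L{e^(-2*t)} = 1/(s + 2).
So (s^2 + 2*s + 7)Y = 1/(s + 2) + (-s - 7).
Solve for Y(s) and write it as one ratio of polynomials.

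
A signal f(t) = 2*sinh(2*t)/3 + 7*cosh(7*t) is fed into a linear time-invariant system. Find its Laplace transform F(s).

F(s) = 7*s/(s^2 - 49) + 4/(3*(s^2 - 4))

By linearity of the Laplace transform, transform each term separately.
(2/3)·[L{sinh(2t)} = 2/(s^2 - 4)]; (7)·[L{cosh(7t)} = s/(s^2 - 49)].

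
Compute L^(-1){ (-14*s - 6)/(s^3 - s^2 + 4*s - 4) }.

-4*exp(t) - 5*sin(2*t) + 4*cos(2*t)

Factor the denominator: s^3 - s^2 + 4*s - 4 = (s - 1)*(s^2 + 4).
Partial fraction decomposition gives [-4/(s - 1)] + [4*s/(s^2 + 4)] + [-10/(s^2 + 4)].
Invert each term: -4/(s - 1) ↔ -4e^(t); 4·s/(s^2 + 4) ↔ 4cos(2t); -5·2/(s^2 + 4) ↔ -5sin(2t).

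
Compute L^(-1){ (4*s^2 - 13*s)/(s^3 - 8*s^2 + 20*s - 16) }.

5*t*exp(2*t) + 3*exp(4*t) + exp(2*t)

Factor the denominator: s^3 - 8*s^2 + 20*s - 16 = (s - 4)*(s - 2)^2.
Partial fraction decomposition gives [1/(s - 2)] + [5/(s - 2)^2] + [3/(s - 4)].
Invert each term: 1/(s - 2) ↔ e^(2t); 5/(s - 2)^2 ↔ 5t·e^(2t); 3/(s - 4) ↔ 3e^(4t).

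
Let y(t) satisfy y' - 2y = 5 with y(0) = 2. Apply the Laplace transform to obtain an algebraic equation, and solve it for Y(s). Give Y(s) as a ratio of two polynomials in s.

Apply the Laplace transform to the equation.
Using L{y'} = sY - y(0) = sY - 2, the left side becomes (s - 2)Y - (2).
The right side is L{5} = 5/s.
So (s - 2)Y = 5/s + (2).
Isolate Y and clear denominators.

Y(s) = (2*s + 5)/(s^2 - 2*s)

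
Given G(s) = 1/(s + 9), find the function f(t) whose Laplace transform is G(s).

Since L{e^(-9t)} = 1/(s + 9), the inverse is e^(-9*t).

f(t) = exp(-9*t)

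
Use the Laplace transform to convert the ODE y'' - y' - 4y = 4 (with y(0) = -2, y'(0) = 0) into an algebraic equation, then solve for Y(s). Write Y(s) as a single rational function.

Take the Laplace transform of both sides.
With L{y''} = s^2 Y - s·y(0) - y'(0) and L{y'} = sY - y(0), with y(0) = -2, y'(0) = 0: the LHS transforms to (s^2 - s - 4)Y - (-2*s + 2).
The right side is L{4} = 4/s.
So (s^2 - s - 4)Y = 4/s + (-2*s + 2).
Solve for Y(s) and write it as one ratio of polynomials.

Y(s) = (-2*s^2 + 2*s + 4)/(s^3 - s^2 - 4*s)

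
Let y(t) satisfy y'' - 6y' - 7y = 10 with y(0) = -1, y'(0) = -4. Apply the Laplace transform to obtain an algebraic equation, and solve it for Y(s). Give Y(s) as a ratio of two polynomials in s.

Y(s) = (-s^2 + 2*s + 10)/(s^3 - 6*s^2 - 7*s)

Take the Laplace transform of both sides.
With L{y''} = s^2 Y - s·y(0) - y'(0) and L{y'} = sY - y(0), with y(0) = -1, y'(0) = -4: the LHS transforms to (s^2 - 6*s - 7)Y - (-s + 2).
The right side is L{10} = 10/s.
So (s^2 - 6*s - 7)Y = 10/s + (-s + 2).
Isolate Y and clear denominators.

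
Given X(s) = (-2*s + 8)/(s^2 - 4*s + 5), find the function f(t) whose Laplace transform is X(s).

f(t) = 4*exp(2*t)*sin(t) - 2*exp(2*t)*cos(t)

Complete the square in the denominator: s^2 - 4*s + 5 = (s - 2)^2 + 1^2.
Split the numerator to match: -2*s + 8 = -2·(s - 2) + 4·1.
Invert each term: -2·(s - 2)/((s - 2)^2 + 1) ↔ -2e^(2t)cos(t); 4·1/((s - 2)^2 + 1) ↔ 4e^(2t)sin(t).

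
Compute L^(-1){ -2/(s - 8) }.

-2*exp(8*t)

Since L{e^(8t)} = 1/(s - 8), the inverse is e^(8*t), scaled by -2.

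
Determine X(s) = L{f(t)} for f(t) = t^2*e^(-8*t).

L{e^(-8t)} = 1/(s + 8).
Then apply L{t^2·g(t)} = (-1)^2 d^2/ds^2[G(s)] with G(s) = 1/(s + 8):
differentiating 2 times and applying the sign gives 2/(s + 8)^3.

X(s) = 2/(s + 8)^3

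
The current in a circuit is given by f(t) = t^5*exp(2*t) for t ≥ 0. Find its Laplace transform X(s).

L{t^5} = 5!/s^6 = 120/s^6.
By the first shifting theorem, multiplying by e^(2t) replaces s with s - 2.

X(s) = 120/(s - 2)^6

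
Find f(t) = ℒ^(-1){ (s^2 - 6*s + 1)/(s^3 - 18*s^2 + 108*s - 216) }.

f(t) = t^2*exp(6*t)/2 + 6*t*exp(6*t) + exp(6*t)

Factor the denominator: s^3 - 18*s^2 + 108*s - 216 = (s - 6)^3.
Partial fraction decomposition gives [1/(s - 6)] + [6/(s - 6)^2] + [(s - 6)^(-3)].
Invert each term: 1/(s - 6) ↔ e^(6t); 6/(s - 6)^2 ↔ 6t·e^(6t); 1/(s - 6)^3 ↔ (1/2)t^2·e^(6t).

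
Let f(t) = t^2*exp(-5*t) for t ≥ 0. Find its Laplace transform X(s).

X(s) = 2/(s + 5)^3

L{e^(-5t)} = 1/(s + 5).
Then apply L{t^2·g(t)} = (-1)^2 d^2/ds^2[G(s)] with G(s) = 1/(s + 5):
differentiating 2 times and applying the sign gives 2/(s + 5)^3.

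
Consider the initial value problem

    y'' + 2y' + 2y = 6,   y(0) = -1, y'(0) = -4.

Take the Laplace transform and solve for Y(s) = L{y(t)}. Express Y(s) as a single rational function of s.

Y(s) = (-s^2 - 6*s + 6)/(s^3 + 2*s^2 + 2*s)

Laplace-transform each side.
With L{y''} = s^2 Y - s·y(0) - y'(0) and L{y'} = sY - y(0), with y(0) = -1, y'(0) = -4: the LHS transforms to (s^2 + 2*s + 2)Y - (-s - 6).
The right side is L{6} = 6/s.
So (s^2 + 2*s + 2)Y = 6/s + (-s - 6).
Isolate Y and clear denominators.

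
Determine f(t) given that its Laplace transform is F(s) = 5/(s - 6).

f(t) = 5*exp(6*t)

Since L{e^(6t)} = 1/(s - 6), the inverse is e^(6*t), scaled by 5.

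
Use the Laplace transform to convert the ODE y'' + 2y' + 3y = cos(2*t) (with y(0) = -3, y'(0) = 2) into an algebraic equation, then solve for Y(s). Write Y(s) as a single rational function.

Take the Laplace transform of both sides.
With L{y''} = s^2 Y - s·y(0) - y'(0) and L{y'} = sY - y(0), with y(0) = -3, y'(0) = 2: the LHS transforms to (s^2 + 2*s + 3)Y - (-3*s - 4).
The right side is L{cos(2*t)} = s/(s^2 + 4).
So (s^2 + 2*s + 3)Y = s/(s^2 + 4) + (-3*s - 4).
Solve for Y(s) and write it as one ratio of polynomials.

Y(s) = (-3*s^3 - 4*s^2 - 11*s - 16)/(s^4 + 2*s^3 + 7*s^2 + 8*s + 12)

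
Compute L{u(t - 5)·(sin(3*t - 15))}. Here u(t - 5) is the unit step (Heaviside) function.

By the second shifting theorem, L{u(t - c)·g(t - c)} = e^(-cs)·G(s) with c = 5 and G(s) = L{g(t)}.
L{sin(3t)} = 3/(s^2 + 9).

3*exp(-5*s)/(s^2 + 9)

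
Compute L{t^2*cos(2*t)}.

2*s*(s^2 - 12)/(s^2 + 4)^3

L{cos(2t)} = s/(s^2 + 4).
Then apply L{t^2·g(t)} = (-1)^2 d^2/ds^2[H(s)] with H(s) = s/(s^2 + 4):
differentiating 2 times and applying the sign gives 2*s*(s^2 - 12)/(s^2 + 4)^3.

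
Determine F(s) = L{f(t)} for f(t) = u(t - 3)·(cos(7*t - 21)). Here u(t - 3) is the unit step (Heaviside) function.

F(s) = s*exp(-3*s)/(s^2 + 49)

By the second shifting theorem, L{u(t - c)·g(t - c)} = e^(-cs)·G(s) with c = 3 and G(s) = L{g(t)}.
L{cos(7t)} = s/(s^2 + 49).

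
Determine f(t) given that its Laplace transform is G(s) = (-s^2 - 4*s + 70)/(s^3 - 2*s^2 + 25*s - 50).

f(t) = 2*exp(2*t) - 2*sin(5*t) - 3*cos(5*t)

Factor the denominator: s^3 - 2*s^2 + 25*s - 50 = (s - 2)*(s^2 + 25).
Partial fraction decomposition gives [2/(s - 2)] + [-3*s/(s^2 + 25)] + [-10/(s^2 + 25)].
Invert each term: 2/(s - 2) ↔ 2e^(2t); -3·s/(s^2 + 25) ↔ -3cos(5t); -2·5/(s^2 + 25) ↔ -2sin(5t).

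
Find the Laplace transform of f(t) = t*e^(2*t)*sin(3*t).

6*(s - 2)/(s^2 - 4*s + 13)^2

L{sin(3t)} = 3/(s^2 + 9).
Multiplying by e^(2t) shifts s → s - 2, so L{e^(2*t)*sin(3*t)} = 3/((s - 2)^2 + 9).
Then apply L{t·g(t)} = -d/ds[G(s)] with G(s) = 3/((s - 2)^2 + 9):
differentiating 1 time and applying the sign gives 6*(s - 2)/(s^2 - 4*s + 13)^2.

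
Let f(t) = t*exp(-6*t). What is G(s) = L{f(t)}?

G(s) = (s + 6)^(-2)

L{t} = 1!/s^2 = 1/s^2.
By the first shifting theorem, multiplying by e^(-6t) replaces s with s + 6.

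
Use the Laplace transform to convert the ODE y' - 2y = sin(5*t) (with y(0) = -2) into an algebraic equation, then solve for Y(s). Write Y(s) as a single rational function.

Y(s) = (-2*s^2 - 45)/(s^3 - 2*s^2 + 25*s - 50)

Apply the Laplace transform to the equation.
The derivative rules (L{y'} = sY - y(0) = sY - (-2)) turn the left side into (s - 2)Y - (-2).
The right side is L{sin(5*t)} = 5/(s^2 + 25).
So (s - 2)Y = 5/(s^2 + 25) + (-2).
Divide through and combine into a single rational function.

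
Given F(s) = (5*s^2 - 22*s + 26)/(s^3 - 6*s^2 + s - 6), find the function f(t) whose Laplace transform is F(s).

f(t) = 2*exp(6*t) - 4*sin(t) + 3*cos(t)

Factor the denominator: s^3 - 6*s^2 + s - 6 = (s - 6)*(s^2 + 1).
Partial fraction decomposition gives [2/(s - 6)] + [3*s/(s^2 + 1)] + [-4/(s^2 + 1)].
Invert each term: 2/(s - 6) ↔ 2e^(6t); 3·s/(s^2 + 1) ↔ 3cos(t); -4·1/(s^2 + 1) ↔ -4sin(t).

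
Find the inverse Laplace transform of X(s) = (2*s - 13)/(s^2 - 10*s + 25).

Factor the denominator: s^2 - 10*s + 25 = (s - 5)^2.
Partial fraction decomposition gives [2/(s - 5)] + [-3/(s - 5)^2].
Invert each term: 2/(s - 5) ↔ 2e^(5t); -3/(s - 5)^2 ↔ -3t·e^(5t).

-3*t*exp(5*t) + 2*exp(5*t)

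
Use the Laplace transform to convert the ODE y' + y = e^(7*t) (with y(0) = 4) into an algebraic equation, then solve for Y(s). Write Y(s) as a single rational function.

Y(s) = (4*s - 27)/(s^2 - 6*s - 7)

Take the Laplace transform of both sides.
Using L{y'} = sY - y(0) = sY - 4, the left side becomes (s + 1)Y - (4).
The right side is L{e^(7*t)} = 1/(s - 7).
So (s + 1)Y = 1/(s - 7) + (4).
Solve for Y(s) and write it as one ratio of polynomials.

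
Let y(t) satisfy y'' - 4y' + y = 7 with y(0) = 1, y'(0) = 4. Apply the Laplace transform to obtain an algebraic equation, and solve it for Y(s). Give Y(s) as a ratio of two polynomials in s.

Y(s) = (s^2 + 7)/(s^3 - 4*s^2 + s)

Apply the Laplace transform to the equation.
The derivative rules (L{y''} = s^2 Y - s·y(0) - y'(0) and L{y'} = sY - y(0), with y(0) = 1, y'(0) = 4) turn the left side into (s^2 - 4*s + 1)Y - (s).
The right side is L{7} = 7/s.
So (s^2 - 4*s + 1)Y = 7/s + (s).
Isolate Y and clear denominators.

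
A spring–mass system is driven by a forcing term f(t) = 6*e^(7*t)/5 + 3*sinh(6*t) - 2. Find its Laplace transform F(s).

F(s) = 18/(s^2 - 36) + 6/(5*(s - 7)) - 2/s

By linearity of the Laplace transform, transform each term separately.
(3)·[L{sinh(6t)} = 6/(s^2 - 36)]; L{-2} = -2/s; (6/5)·[L{e^(7t)} = 1/(s - 7)].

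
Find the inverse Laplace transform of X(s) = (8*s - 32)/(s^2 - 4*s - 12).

Factor the denominator: s^2 - 4*s - 12 = (s - 6)*(s + 2).
Partial fraction decomposition gives [6/(s + 2)] + [2/(s - 6)].
Invert each term: 6/(s + 2) ↔ 6e^(-2t); 2/(s - 6) ↔ 2e^(6t).

2*exp(6*t) + 6*exp(-2*t)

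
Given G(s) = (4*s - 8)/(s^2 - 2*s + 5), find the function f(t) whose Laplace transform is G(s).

f(t) = -2*exp(t)*sin(2*t) + 4*exp(t)*cos(2*t)

Complete the square in the denominator: s^2 - 2*s + 5 = (s - 1)^2 + 2^2.
Split the numerator to match: 4*s - 8 = 4·(s - 1) - 2·2.
Invert each term: 4·(s - 1)/((s - 1)^2 + 4) ↔ 4e^(t)cos(2t); -2·2/((s - 1)^2 + 4) ↔ -2e^(t)sin(2t).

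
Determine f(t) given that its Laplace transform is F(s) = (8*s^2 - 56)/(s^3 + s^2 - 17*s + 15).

f(t) = exp(3*t) + 4*exp(t) + 3*exp(-5*t)

Factor the denominator: s^3 + s^2 - 17*s + 15 = (s - 3)*(s - 1)*(s + 5).
Partial fraction decomposition gives [1/(s - 3)] + [3/(s + 5)] + [4/(s - 1)].
Invert each term: 1/(s - 3) ↔ e^(3t); 3/(s + 5) ↔ 3e^(-5t); 4/(s - 1) ↔ 4e^(t).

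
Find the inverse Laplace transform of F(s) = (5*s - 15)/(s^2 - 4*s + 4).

Factor the denominator: s^2 - 4*s + 4 = (s - 2)^2.
Partial fraction decomposition gives [5/(s - 2)] + [-5/(s - 2)^2].
Invert each term: 5/(s - 2) ↔ 5e^(2t); -5/(s - 2)^2 ↔ -5t·e^(2t).

-5*t*exp(2*t) + 5*exp(2*t)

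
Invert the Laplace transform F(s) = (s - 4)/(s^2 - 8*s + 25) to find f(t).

f(t) = exp(4*t)*cos(3*t)

Rewrite the denominator: s^2 - 8*s + 25 = (s - 4)^2 + 9.
The form in (s - 4) signals a first-shifting-theorem factor e^(4t).
Since L{cos(3t)} = s/(s^2 + 9), the inverse is e^(4*t)*cos(3*t).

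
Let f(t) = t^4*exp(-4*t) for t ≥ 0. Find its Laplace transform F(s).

F(s) = 24/(s + 4)^5

L{t^4} = 4!/s^5 = 24/s^5.
By the first shifting theorem, multiplying by e^(-4t) replaces s with s + 4.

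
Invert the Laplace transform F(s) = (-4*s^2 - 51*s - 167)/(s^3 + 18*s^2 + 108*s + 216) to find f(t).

f(t) = -5*t^2*exp(-6*t)/2 - 3*t*exp(-6*t) - 4*exp(-6*t)

Factor the denominator: s^3 + 18*s^2 + 108*s + 216 = (s + 6)^3.
Partial fraction decomposition gives [-4/(s + 6)] + [-3/(s + 6)^2] + [-5/(s + 6)^3].
Invert each term: -4/(s + 6) ↔ -4e^(-6t); -3/(s + 6)^2 ↔ -3t·e^(-6t); -5/(s + 6)^3 ↔ (-5/2)t^2·e^(-6t).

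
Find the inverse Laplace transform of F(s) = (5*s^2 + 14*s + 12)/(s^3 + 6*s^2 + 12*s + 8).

2*t^2*exp(-2*t) - 6*t*exp(-2*t) + 5*exp(-2*t)

Factor the denominator: s^3 + 6*s^2 + 12*s + 8 = (s + 2)^3.
Partial fraction decomposition gives [5/(s + 2)] + [-6/(s + 2)^2] + [4/(s + 2)^3].
Invert each term: 5/(s + 2) ↔ 5e^(-2t); -6/(s + 2)^2 ↔ -6t·e^(-2t); 4/(s + 2)^3 ↔ (2)t^2·e^(-2t).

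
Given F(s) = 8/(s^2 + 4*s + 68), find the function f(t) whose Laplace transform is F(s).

Rewrite the denominator: s^2 + 4*s + 68 = (s + 2)^2 + 64.
The form in (s + 2) signals a first-shifting-theorem factor e^(-2t).
Since L{sin(8t)} = 8/(s^2 + 64), the inverse is e^(-2*t)*sin(8*t).

f(t) = exp(-2*t)*sin(8*t)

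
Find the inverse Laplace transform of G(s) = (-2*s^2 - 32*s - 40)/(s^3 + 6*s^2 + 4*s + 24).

-4*sin(2*t) - 4*cos(2*t) + 2*exp(-6*t)

Factor the denominator: s^3 + 6*s^2 + 4*s + 24 = (s + 6)*(s^2 + 4).
Partial fraction decomposition gives [2/(s + 6)] + [-4*s/(s^2 + 4)] + [-8/(s^2 + 4)].
Invert each term: 2/(s + 6) ↔ 2e^(-6t); -4·s/(s^2 + 4) ↔ -4cos(2t); -4·2/(s^2 + 4) ↔ -4sin(2t).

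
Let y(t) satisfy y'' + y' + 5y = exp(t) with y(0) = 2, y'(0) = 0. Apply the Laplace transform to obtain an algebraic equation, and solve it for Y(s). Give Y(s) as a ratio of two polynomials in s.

Apply the Laplace transform to the equation.
Using L{y''} = s^2 Y - s·y(0) - y'(0) and L{y'} = sY - y(0), with y(0) = 2, y'(0) = 0, the left side becomes (s^2 + s + 5)Y - (2*s + 2).
The right side is L{exp(t)} = 1/(s - 1).
So (s^2 + s + 5)Y = 1/(s - 1) + (2*s + 2).
Isolate Y and clear denominators.

Y(s) = (2*s^2 - 1)/(s^3 + 4*s - 5)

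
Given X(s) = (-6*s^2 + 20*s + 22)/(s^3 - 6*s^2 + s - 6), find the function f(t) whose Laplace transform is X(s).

f(t) = -2*exp(6*t) - 4*sin(t) - 4*cos(t)

Factor the denominator: s^3 - 6*s^2 + s - 6 = (s - 6)*(s^2 + 1).
Partial fraction decomposition gives [-2/(s - 6)] + [-4*s/(s^2 + 1)] + [-4/(s^2 + 1)].
Invert each term: -2/(s - 6) ↔ -2e^(6t); -4·s/(s^2 + 1) ↔ -4cos(t); -4·1/(s^2 + 1) ↔ -4sin(t).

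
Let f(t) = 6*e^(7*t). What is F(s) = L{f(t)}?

F(s) = 6/(s - 7)

L{6} = 6/s.
By the first shifting theorem, multiplying by e^(7t) replaces s with s - 7.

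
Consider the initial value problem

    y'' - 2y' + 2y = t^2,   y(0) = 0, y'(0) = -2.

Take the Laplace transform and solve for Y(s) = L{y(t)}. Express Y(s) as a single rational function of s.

Y(s) = (-2*s^3 + 2)/(s^5 - 2*s^4 + 2*s^3)

Transform both sides with L{·}.
The derivative rules (L{y''} = s^2 Y - s·y(0) - y'(0) and L{y'} = sY - y(0), with y(0) = 0, y'(0) = -2) turn the left side into (s^2 - 2*s + 2)Y - (-2).
The right side is L{t^2} = 2/s^3.
So (s^2 - 2*s + 2)Y = 2/s^3 + (-2).
Isolate Y and clear denominators.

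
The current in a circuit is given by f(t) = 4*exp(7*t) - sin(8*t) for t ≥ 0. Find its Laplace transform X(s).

X(s) = -8/(s^2 + 64) + 4/(s - 7)

Apply the Laplace transform termwise.
(4)·[L{e^(7t)} = 1/(s - 7)]; (-1)·[L{sin(8t)} = 8/(s^2 + 64)].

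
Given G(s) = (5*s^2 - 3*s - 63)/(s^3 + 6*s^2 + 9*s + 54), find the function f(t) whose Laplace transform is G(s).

f(t) = -5*sin(3*t) + 2*cos(3*t) + 3*exp(-6*t)

Factor the denominator: s^3 + 6*s^2 + 9*s + 54 = (s + 6)*(s^2 + 9).
Partial fraction decomposition gives [3/(s + 6)] + [2*s/(s^2 + 9)] + [-15/(s^2 + 9)].
Invert each term: 3/(s + 6) ↔ 3e^(-6t); 2·s/(s^2 + 9) ↔ 2cos(3t); -5·3/(s^2 + 9) ↔ -5sin(3t).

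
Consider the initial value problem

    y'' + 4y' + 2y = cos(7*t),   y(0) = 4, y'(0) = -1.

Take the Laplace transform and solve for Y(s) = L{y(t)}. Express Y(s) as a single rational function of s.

Y(s) = (4*s^3 + 15*s^2 + 197*s + 735)/(s^4 + 4*s^3 + 51*s^2 + 196*s + 98)

Laplace-transform each side.
With L{y''} = s^2 Y - s·y(0) - y'(0) and L{y'} = sY - y(0), with y(0) = 4, y'(0) = -1: the LHS transforms to (s^2 + 4*s + 2)Y - (4*s + 15).
The right side is L{cos(7*t)} = s/(s^2 + 49).
So (s^2 + 4*s + 2)Y = s/(s^2 + 49) + (4*s + 15).
Divide through and combine into a single rational function.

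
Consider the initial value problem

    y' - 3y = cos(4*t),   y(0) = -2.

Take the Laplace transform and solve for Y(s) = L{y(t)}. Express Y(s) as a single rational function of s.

Take the Laplace transform of both sides.
With L{y'} = sY - y(0) = sY - (-2): the LHS transforms to (s - 3)Y - (-2).
The right side is L{cos(4*t)} = s/(s^2 + 16).
So (s - 3)Y = s/(s^2 + 16) + (-2).
Solve for Y(s) and write it as one ratio of polynomials.

Y(s) = (-2*s^2 + s - 32)/(s^3 - 3*s^2 + 16*s - 48)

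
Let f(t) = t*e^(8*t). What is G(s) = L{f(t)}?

L{e^(8t)} = 1/(s - 8).
Then apply L{t·g(t)} = -d/ds[H(s)] with H(s) = 1/(s - 8):
differentiating 1 time and applying the sign gives (s - 8)^(-2).

G(s) = (s - 8)^(-2)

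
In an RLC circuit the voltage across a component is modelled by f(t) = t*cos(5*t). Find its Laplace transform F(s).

F(s) = (s - 5)*(s + 5)/(s^2 + 25)^2

L{cos(5t)} = s/(s^2 + 25).
Then apply L{t·g(t)} = -d/ds[G(s)] with G(s) = s/(s^2 + 25):
differentiating 1 time and applying the sign gives (s - 5)*(s + 5)/(s^2 + 25)^2.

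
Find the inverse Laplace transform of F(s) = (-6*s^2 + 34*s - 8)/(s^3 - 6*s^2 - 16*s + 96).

Factor the denominator: s^3 - 6*s^2 - 16*s + 96 = (s - 6)*(s - 4)*(s + 4).
Partial fraction decomposition gives [-1/(s - 6)] + [-3/(s + 4)] + [-2/(s - 4)].
Invert each term: -1/(s - 6) ↔ -e^(6t); -3/(s + 4) ↔ -3e^(-4t); -2/(s - 4) ↔ -2e^(4t).

-exp(6*t) - 2*exp(4*t) - 3*exp(-4*t)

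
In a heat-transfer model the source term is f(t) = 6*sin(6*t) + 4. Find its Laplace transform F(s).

F(s) = 36/(s^2 + 36) + 4/s

By linearity of the Laplace transform, transform each term separately.
(6)·[L{sin(6t)} = 6/(s^2 + 36)]; L{4} = 4/s.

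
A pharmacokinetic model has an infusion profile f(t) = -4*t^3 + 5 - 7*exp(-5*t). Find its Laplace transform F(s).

F(s) = -7/(s + 5) + 5/s - 24/s^4

The transform is linear, so treat each term independently.
(-7)·[L{e^(-5t)} = 1/(s + 5)]; L{5} = 5/s; (-4)·[L{t^3} = 3!/s^4 = 6/s^4].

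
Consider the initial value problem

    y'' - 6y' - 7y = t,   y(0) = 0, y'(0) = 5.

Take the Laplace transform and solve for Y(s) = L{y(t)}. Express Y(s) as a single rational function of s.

Y(s) = (5*s^2 + 1)/(s^4 - 6*s^3 - 7*s^2)

Transform both sides with L{·}.
Using L{y''} = s^2 Y - s·y(0) - y'(0) and L{y'} = sY - y(0), with y(0) = 0, y'(0) = 5, the left side becomes (s^2 - 6*s - 7)Y - (5).
The right side is L{t} = s^(-2).
So (s^2 - 6*s - 7)Y = s^(-2) + (5).
Solve for Y(s) and write it as one ratio of polynomials.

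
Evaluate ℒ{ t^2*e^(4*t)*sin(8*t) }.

16*(3*s^2 - 24*s - 16)/(s^2 - 8*s + 80)^3

L{sin(8t)} = 8/(s^2 + 64).
Multiplying by e^(4t) shifts s → s - 4, so L{e^(4*t)*sin(8*t)} = 8/((s - 4)^2 + 64).
Then apply L{t^2·g(t)} = (-1)^2 d^2/ds^2[G(s)] with G(s) = 8/((s - 4)^2 + 64):
differentiating 2 times and applying the sign gives 16*(3*s^2 - 24*s - 16)/(s^2 - 8*s + 80)^3.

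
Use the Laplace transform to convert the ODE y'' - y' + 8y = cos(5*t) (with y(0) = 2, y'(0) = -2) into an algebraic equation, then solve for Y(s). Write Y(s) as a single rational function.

Y(s) = (2*s^3 - 4*s^2 + 51*s - 100)/(s^4 - s^3 + 33*s^2 - 25*s + 200)

Transform both sides with L{·}.
The derivative rules (L{y''} = s^2 Y - s·y(0) - y'(0) and L{y'} = sY - y(0), with y(0) = 2, y'(0) = -2) turn the left side into (s^2 - s + 8)Y - (2*s - 4).
The right side is L{cos(5*t)} = s/(s^2 + 25).
So (s^2 - s + 8)Y = s/(s^2 + 25) + (2*s - 4).
Isolate Y and clear denominators.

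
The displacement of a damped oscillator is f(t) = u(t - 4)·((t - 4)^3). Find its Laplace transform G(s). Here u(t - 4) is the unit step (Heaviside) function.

G(s) = 6*exp(-4*s)/s^4

By the second shifting theorem, L{u(t - c)·g(t - c)} = e^(-cs)·H(s) with c = 4 and H(s) = L{g(t)}.
L{t^3} = 3!/s^4 = 6/s^4.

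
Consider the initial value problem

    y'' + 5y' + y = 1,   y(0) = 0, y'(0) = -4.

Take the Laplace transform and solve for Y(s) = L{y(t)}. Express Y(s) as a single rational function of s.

Laplace-transform each side.
The derivative rules (L{y''} = s^2 Y - s·y(0) - y'(0) and L{y'} = sY - y(0), with y(0) = 0, y'(0) = -4) turn the left side into (s^2 + 5*s + 1)Y - (-4).
The right side is L{1} = 1/s.
So (s^2 + 5*s + 1)Y = 1/s + (-4).
Solve for Y(s) and write it as one ratio of polynomials.

Y(s) = (-4*s + 1)/(s^3 + 5*s^2 + s)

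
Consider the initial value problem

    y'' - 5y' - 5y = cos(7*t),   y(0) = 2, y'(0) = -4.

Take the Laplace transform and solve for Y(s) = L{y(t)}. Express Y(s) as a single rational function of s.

Y(s) = (2*s^3 - 14*s^2 + 99*s - 686)/(s^4 - 5*s^3 + 44*s^2 - 245*s - 245)

Transform both sides with L{·}.
With L{y''} = s^2 Y - s·y(0) - y'(0) and L{y'} = sY - y(0), with y(0) = 2, y'(0) = -4: the LHS transforms to (s^2 - 5*s - 5)Y - (2*s - 14).
The right side is L{cos(7*t)} = s/(s^2 + 49).
So (s^2 - 5*s - 5)Y = s/(s^2 + 49) + (2*s - 14).
Divide through and combine into a single rational function.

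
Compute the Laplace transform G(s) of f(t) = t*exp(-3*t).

L{e^(-3t)} = 1/(s + 3).
Then apply L{t·g(t)} = -d/ds[H(s)] with H(s) = 1/(s + 3):
differentiating 1 time and applying the sign gives (s + 3)^(-2).

G(s) = (s + 3)^(-2)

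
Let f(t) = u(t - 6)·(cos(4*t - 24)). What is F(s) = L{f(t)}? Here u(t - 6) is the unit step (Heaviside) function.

F(s) = s*exp(-6*s)/(s^2 + 16)

By the second shifting theorem, L{u(t - c)·g(t - c)} = e^(-cs)·G(s) with c = 6 and G(s) = L{g(t)}.
L{cos(4t)} = s/(s^2 + 16).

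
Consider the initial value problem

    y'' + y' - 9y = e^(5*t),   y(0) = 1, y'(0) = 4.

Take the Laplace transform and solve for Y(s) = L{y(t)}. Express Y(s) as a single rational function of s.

Y(s) = (s^2 - 24)/(s^3 - 4*s^2 - 14*s + 45)

Laplace-transform each side.
The derivative rules (L{y''} = s^2 Y - s·y(0) - y'(0) and L{y'} = sY - y(0), with y(0) = 1, y'(0) = 4) turn the left side into (s^2 + s - 9)Y - (s + 5).
The right side is L{e^(5*t)} = 1/(s - 5).
So (s^2 + s - 9)Y = 1/(s - 5) + (s + 5).
Solve for Y(s) and write it as one ratio of polynomials.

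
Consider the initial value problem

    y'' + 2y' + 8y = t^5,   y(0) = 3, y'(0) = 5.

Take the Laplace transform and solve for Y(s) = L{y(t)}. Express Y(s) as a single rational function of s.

Y(s) = (3*s^7 + 11*s^6 + 120)/(s^8 + 2*s^7 + 8*s^6)

Laplace-transform each side.
With L{y''} = s^2 Y - s·y(0) - y'(0) and L{y'} = sY - y(0), with y(0) = 3, y'(0) = 5: the LHS transforms to (s^2 + 2*s + 8)Y - (3*s + 11).
The right side is L{t^5} = 120/s^6.
So (s^2 + 2*s + 8)Y = 120/s^6 + (3*s + 11).
Isolate Y and clear denominators.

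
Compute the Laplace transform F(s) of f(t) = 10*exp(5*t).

L{10} = 10/s.
By the first shifting theorem, multiplying by e^(5t) replaces s with s - 5.

F(s) = 10/(s - 5)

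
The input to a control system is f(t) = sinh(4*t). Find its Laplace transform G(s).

G(s) = 4/(s^2 - 16)

L{sinh(4t)} = 4/(s^2 - 16).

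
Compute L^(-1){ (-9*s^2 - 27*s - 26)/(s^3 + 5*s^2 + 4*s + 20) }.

-sin(2*t) - 5*cos(2*t) - 4*exp(-5*t)

Factor the denominator: s^3 + 5*s^2 + 4*s + 20 = (s + 5)*(s^2 + 4).
Partial fraction decomposition gives [-4/(s + 5)] + [-5*s/(s^2 + 4)] + [-2/(s^2 + 4)].
Invert each term: -4/(s + 5) ↔ -4e^(-5t); -5·s/(s^2 + 4) ↔ -5cos(2t); -1·2/(s^2 + 4) ↔ -sin(2t).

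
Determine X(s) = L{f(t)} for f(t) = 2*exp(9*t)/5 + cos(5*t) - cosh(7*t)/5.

X(s) = s/(s^2 + 25) - s/(5*(s^2 - 49)) + 2/(5*(s - 9))

Apply the Laplace transform termwise.
(-1/5)·[L{cosh(7t)} = s/(s^2 - 49)]; L{cos(5t)} = s/(s^2 + 25); (2/5)·[L{e^(9t)} = 1/(s - 9)].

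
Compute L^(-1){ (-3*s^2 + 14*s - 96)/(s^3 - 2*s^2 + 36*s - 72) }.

-2*exp(2*t) + 2*sin(6*t) - cos(6*t)

Factor the denominator: s^3 - 2*s^2 + 36*s - 72 = (s - 2)*(s^2 + 36).
Partial fraction decomposition gives [-2/(s - 2)] + [-s/(s^2 + 36)] + [12/(s^2 + 36)].
Invert each term: -2/(s - 2) ↔ -2e^(2t); -1·s/(s^2 + 36) ↔ -cos(6t); 2·6/(s^2 + 36) ↔ 2sin(6t).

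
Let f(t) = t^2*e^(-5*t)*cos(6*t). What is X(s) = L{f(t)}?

X(s) = 2*(s + 5)*(s^2 + 10*s - 83)/(s^2 + 10*s + 61)^3

L{cos(6t)} = s/(s^2 + 36).
Multiplying by e^(-5t) shifts s → s + 5, so L{e^(-5*t)*cos(6*t)} = (s + 5)/((s + 5)^2 + 36).
Then apply L{t^2·g(t)} = (-1)^2 d^2/ds^2[G(s)] with G(s) = (s + 5)/((s + 5)^2 + 36):
differentiating 2 times and applying the sign gives 2*(s + 5)*(s^2 + 10*s - 83)/(s^2 + 10*s + 61)^3.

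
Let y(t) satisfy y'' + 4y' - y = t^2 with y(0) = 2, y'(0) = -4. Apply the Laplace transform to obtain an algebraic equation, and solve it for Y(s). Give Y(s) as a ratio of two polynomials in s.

Y(s) = (2*s^4 + 4*s^3 + 2)/(s^5 + 4*s^4 - s^3)

Apply the Laplace transform to the equation.
With L{y''} = s^2 Y - s·y(0) - y'(0) and L{y'} = sY - y(0), with y(0) = 2, y'(0) = -4: the LHS transforms to (s^2 + 4*s - 1)Y - (2*s + 4).
The right side is L{t^2} = 2/s^3.
So (s^2 + 4*s - 1)Y = 2/s^3 + (2*s + 4).
Divide through and combine into a single rational function.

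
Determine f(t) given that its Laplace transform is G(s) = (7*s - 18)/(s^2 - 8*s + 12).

Factor the denominator: s^2 - 8*s + 12 = (s - 6)*(s - 2).
Partial fraction decomposition gives [6/(s - 6)] + [1/(s - 2)].
Invert each term: 6/(s - 6) ↔ 6e^(6t); 1/(s - 2) ↔ e^(2t).

f(t) = 6*exp(6*t) + exp(2*t)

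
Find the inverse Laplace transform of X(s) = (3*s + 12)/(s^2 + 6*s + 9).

3*t*exp(-3*t) + 3*exp(-3*t)

Factor the denominator: s^2 + 6*s + 9 = (s + 3)^2.
Partial fraction decomposition gives [3/(s + 3)] + [3/(s + 3)^2].
Invert each term: 3/(s + 3) ↔ 3e^(-3t); 3/(s + 3)^2 ↔ 3t·e^(-3t).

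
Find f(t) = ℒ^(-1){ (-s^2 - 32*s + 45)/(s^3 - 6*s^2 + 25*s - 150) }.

Factor the denominator: s^3 - 6*s^2 + 25*s - 150 = (s - 6)*(s^2 + 25).
Partial fraction decomposition gives [-3/(s - 6)] + [2*s/(s^2 + 25)] + [-20/(s^2 + 25)].
Invert each term: -3/(s - 6) ↔ -3e^(6t); 2·s/(s^2 + 25) ↔ 2cos(5t); -4·5/(s^2 + 25) ↔ -4sin(5t).

f(t) = -3*exp(6*t) - 4*sin(5*t) + 2*cos(5*t)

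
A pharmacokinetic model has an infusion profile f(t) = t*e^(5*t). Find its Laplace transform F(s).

L{e^(5t)} = 1/(s - 5).
Then apply L{t·g(t)} = -d/ds[G(s)] with G(s) = 1/(s - 5):
differentiating 1 time and applying the sign gives (s - 5)^(-2).

F(s) = (s - 5)^(-2)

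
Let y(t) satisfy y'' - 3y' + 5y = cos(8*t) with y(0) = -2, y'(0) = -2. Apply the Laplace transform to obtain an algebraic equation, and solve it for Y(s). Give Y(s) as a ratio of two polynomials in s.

Transform both sides with L{·}.
With L{y''} = s^2 Y - s·y(0) - y'(0) and L{y'} = sY - y(0), with y(0) = -2, y'(0) = -2: the LHS transforms to (s^2 - 3*s + 5)Y - (-2*s + 4).
The right side is L{cos(8*t)} = s/(s^2 + 64).
So (s^2 - 3*s + 5)Y = s/(s^2 + 64) + (-2*s + 4).
Divide through and combine into a single rational function.

Y(s) = (-2*s^3 + 4*s^2 - 127*s + 256)/(s^4 - 3*s^3 + 69*s^2 - 192*s + 320)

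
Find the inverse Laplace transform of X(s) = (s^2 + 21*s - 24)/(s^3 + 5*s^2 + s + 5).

Factor the denominator: s^3 + 5*s^2 + s + 5 = (s + 5)*(s^2 + 1).
Partial fraction decomposition gives [-4/(s + 5)] + [5*s/(s^2 + 1)] + [-4/(s^2 + 1)].
Invert each term: -4/(s + 5) ↔ -4e^(-5t); 5·s/(s^2 + 1) ↔ 5cos(t); -4·1/(s^2 + 1) ↔ -4sin(t).

-4*sin(t) + 5*cos(t) - 4*exp(-5*t)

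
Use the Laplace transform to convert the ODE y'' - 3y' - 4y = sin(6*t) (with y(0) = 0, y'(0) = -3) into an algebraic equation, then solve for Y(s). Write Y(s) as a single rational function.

Y(s) = (-3*s^2 - 102)/(s^4 - 3*s^3 + 32*s^2 - 108*s - 144)

Laplace-transform each side.
With L{y''} = s^2 Y - s·y(0) - y'(0) and L{y'} = sY - y(0), with y(0) = 0, y'(0) = -3: the LHS transforms to (s^2 - 3*s - 4)Y - (-3).
The right side is L{sin(6*t)} = 6/(s^2 + 36).
So (s^2 - 3*s - 4)Y = 6/(s^2 + 36) + (-3).
Divide through and combine into a single rational function.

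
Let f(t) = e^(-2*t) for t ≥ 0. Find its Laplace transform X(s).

X(s) = 1/(s + 2)

L{e^(-2t)} = 1/(s + 2).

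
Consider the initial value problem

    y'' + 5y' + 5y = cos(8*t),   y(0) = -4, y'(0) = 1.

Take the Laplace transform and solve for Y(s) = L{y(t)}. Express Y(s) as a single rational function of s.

Transform both sides with L{·}.
With L{y''} = s^2 Y - s·y(0) - y'(0) and L{y'} = sY - y(0), with y(0) = -4, y'(0) = 1: the LHS transforms to (s^2 + 5*s + 5)Y - (-4*s - 19).
The right side is L{cos(8*t)} = s/(s^2 + 64).
So (s^2 + 5*s + 5)Y = s/(s^2 + 64) + (-4*s - 19).
Divide through and combine into a single rational function.

Y(s) = (-4*s^3 - 19*s^2 - 255*s - 1216)/(s^4 + 5*s^3 + 69*s^2 + 320*s + 320)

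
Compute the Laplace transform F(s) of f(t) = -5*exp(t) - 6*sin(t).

By linearity of the Laplace transform, transform each term separately.
(-5)·[L{e^(t)} = 1/(s - 1)]; (-6)·[L{sin(t)} = 1/(s^2 + 1)].

F(s) = -6/(s^2 + 1) - 5/(s - 1)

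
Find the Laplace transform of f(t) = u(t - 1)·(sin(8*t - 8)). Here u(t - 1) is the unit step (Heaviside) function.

By the second shifting theorem, L{u(t - c)·g(t - c)} = e^(-cs)·G(s) with c = 1 and G(s) = L{g(t)}.
L{sin(8t)} = 8/(s^2 + 64).

8*exp(-s)/(s^2 + 64)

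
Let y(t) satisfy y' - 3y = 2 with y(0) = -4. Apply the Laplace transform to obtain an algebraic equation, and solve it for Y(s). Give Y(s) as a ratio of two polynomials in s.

Laplace-transform each side.
Using L{y'} = sY - y(0) = sY - (-4), the left side becomes (s - 3)Y - (-4).
The right side is L{2} = 2/s.
So (s - 3)Y = 2/s + (-4).
Divide through and combine into a single rational function.

Y(s) = (-4*s + 2)/(s^2 - 3*s)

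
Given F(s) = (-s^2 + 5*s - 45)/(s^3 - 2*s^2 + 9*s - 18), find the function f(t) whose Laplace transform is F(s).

Factor the denominator: s^3 - 2*s^2 + 9*s - 18 = (s - 2)*(s^2 + 9).
Partial fraction decomposition gives [-3/(s - 2)] + [2*s/(s^2 + 9)] + [9/(s^2 + 9)].
Invert each term: -3/(s - 2) ↔ -3e^(2t); 2·s/(s^2 + 9) ↔ 2cos(3t); 3·3/(s^2 + 9) ↔ 3sin(3t).

f(t) = -3*exp(2*t) + 3*sin(3*t) + 2*cos(3*t)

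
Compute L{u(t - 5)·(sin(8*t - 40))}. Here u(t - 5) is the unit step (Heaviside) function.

8*exp(-5*s)/(s^2 + 64)

By the second shifting theorem, L{u(t - c)·g(t - c)} = e^(-cs)·H(s) with c = 5 and H(s) = L{g(t)}.
L{sin(8t)} = 8/(s^2 + 64).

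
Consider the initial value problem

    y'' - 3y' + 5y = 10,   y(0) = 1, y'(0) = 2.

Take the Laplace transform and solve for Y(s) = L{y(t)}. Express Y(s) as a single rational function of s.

Y(s) = (s^2 - s + 10)/(s^3 - 3*s^2 + 5*s)

Laplace-transform each side.
Using L{y''} = s^2 Y - s·y(0) - y'(0) and L{y'} = sY - y(0), with y(0) = 1, y'(0) = 2, the left side becomes (s^2 - 3*s + 5)Y - (s - 1).
The right side is L{10} = 10/s.
So (s^2 - 3*s + 5)Y = 10/s + (s - 1).
Isolate Y and clear denominators.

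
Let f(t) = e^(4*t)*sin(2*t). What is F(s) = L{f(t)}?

L{sin(2t)} = 2/(s^2 + 4).
By the first shifting theorem, multiplying by e^(4t) replaces s with s - 4.

F(s) = 2/((s - 4)^2 + 4)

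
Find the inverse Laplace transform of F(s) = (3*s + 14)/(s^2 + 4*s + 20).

2*exp(-2*t)*sin(4*t) + 3*exp(-2*t)*cos(4*t)

Complete the square in the denominator: s^2 + 4*s + 20 = (s + 2)^2 + 4^2.
Split the numerator to match: 3*s + 14 = 3·(s + 2) + 2·4.
Invert each term: 3·(s + 2)/((s + 2)^2 + 16) ↔ 3e^(-2t)cos(4t); 2·4/((s + 2)^2 + 16) ↔ 2e^(-2t)sin(4t).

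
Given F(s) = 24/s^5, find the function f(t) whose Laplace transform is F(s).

Since L{t^4} = 4!/s^5 = 24/s^5, the inverse is t^4.

f(t) = t^4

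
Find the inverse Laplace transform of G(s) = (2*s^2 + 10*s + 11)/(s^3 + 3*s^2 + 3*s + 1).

Factor the denominator: s^3 + 3*s^2 + 3*s + 1 = (s + 1)^3.
Partial fraction decomposition gives [2/(s + 1)] + [6/(s + 1)^2] + [3/(s + 1)^3].
Invert each term: 2/(s + 1) ↔ 2e^(-t); 6/(s + 1)^2 ↔ 6t·e^(-t); 3/(s + 1)^3 ↔ (3/2)t^2·e^(-t).

3*t^2*exp(-t)/2 + 6*t*exp(-t) + 2*exp(-t)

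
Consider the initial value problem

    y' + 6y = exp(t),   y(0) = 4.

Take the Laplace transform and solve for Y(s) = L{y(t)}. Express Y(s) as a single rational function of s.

Apply the Laplace transform to the equation.
The derivative rules (L{y'} = sY - y(0) = sY - 4) turn the left side into (s + 6)Y - (4).
The right side is L{exp(t)} = 1/(s - 1).
So (s + 6)Y = 1/(s - 1) + (4).
Solve for Y(s) and write it as one ratio of polynomials.

Y(s) = (4*s - 3)/(s^2 + 5*s - 6)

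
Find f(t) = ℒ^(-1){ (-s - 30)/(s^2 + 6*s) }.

f(t) = -5 + 4*exp(-6*t)

Factor the denominator: s^2 + 6*s = s*(s + 6).
Partial fraction decomposition gives [4/(s + 6)] + [-5/s].
Invert each term: 4/(s + 6) ↔ 4e^(-6t); -5/(s - 0) ↔ -5e^(0t).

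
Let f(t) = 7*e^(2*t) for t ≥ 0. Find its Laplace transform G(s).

G(s) = 7/(s - 2)

L{7} = 7/s.
By the first shifting theorem, multiplying by e^(2t) replaces s with s - 2.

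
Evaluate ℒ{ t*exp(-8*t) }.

L{e^(-8t)} = 1/(s + 8).
Then apply L{t·g(t)} = -d/ds[G(s)] with G(s) = 1/(s + 8):
differentiating 1 time and applying the sign gives (s + 8)^(-2).

(s + 8)^(-2)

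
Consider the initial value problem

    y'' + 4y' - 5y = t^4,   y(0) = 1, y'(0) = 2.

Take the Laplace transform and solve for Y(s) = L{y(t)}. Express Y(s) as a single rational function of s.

Transform both sides with L{·}.
Using L{y''} = s^2 Y - s·y(0) - y'(0) and L{y'} = sY - y(0), with y(0) = 1, y'(0) = 2, the left side becomes (s^2 + 4*s - 5)Y - (s + 6).
The right side is L{t^4} = 24/s^5.
So (s^2 + 4*s - 5)Y = 24/s^5 + (s + 6).
Divide through and combine into a single rational function.

Y(s) = (s^6 + 6*s^5 + 24)/(s^7 + 4*s^6 - 5*s^5)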